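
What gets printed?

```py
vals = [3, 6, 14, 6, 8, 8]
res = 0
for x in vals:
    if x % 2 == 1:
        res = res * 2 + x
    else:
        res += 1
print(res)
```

8

x=3: odd, res = 0*2+3 = 3
x=6: not odd, res = 3+1 = 4
x=14: not odd, res = 4+1 = 5
x=6: not odd, res = 5+1 = 6
x=8: not odd, res = 6+1 = 7
x=8: not odd, res = 7+1 = 8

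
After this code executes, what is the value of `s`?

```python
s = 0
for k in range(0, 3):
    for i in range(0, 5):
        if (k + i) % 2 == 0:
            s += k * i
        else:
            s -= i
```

k=0,i=0: even sum, s = 0+0 = 0
k=0,i=1: odd sum, s = 0-1 = -1
k=0,i=2: even sum, s = (-1)+0 = -1
k=0,i=3: odd sum, s = (-1)-3 = -4
k=0,i=4: even sum, s = (-4)+0 = -4
k=1,i=0: odd sum, s = (-4)-0 = -4
k=1,i=1: even sum, s = (-4)+1 = -3
k=1,i=2: odd sum, s = (-3)-2 = -5
k=1,i=3: even sum, s = (-5)+3 = -2
k=1,i=4: odd sum, s = (-2)-4 = -6
k=2,i=0: even sum, s = (-6)+0 = -6
k=2,i=1: odd sum, s = (-6)-1 = -7
k=2,i=2: even sum, s = (-7)+4 = -3
k=2,i=3: odd sum, s = (-3)-3 = -6
k=2,i=4: even sum, s = (-6)+8 = 2

2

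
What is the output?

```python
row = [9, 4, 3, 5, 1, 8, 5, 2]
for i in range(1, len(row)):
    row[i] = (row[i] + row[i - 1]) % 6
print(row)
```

[9, 1, 4, 3, 4, 0, 5, 1]

i=1: row[1] = (4+9)%6 = 1 → [9, 1, 3, 5, 1, 8, 5, 2]
i=2: row[2] = (3+1)%6 = 4 → [9, 1, 4, 5, 1, 8, 5, 2]
i=3: row[3] = (5+4)%6 = 3 → [9, 1, 4, 3, 1, 8, 5, 2]
i=4: row[4] = (1+3)%6 = 4 → [9, 1, 4, 3, 4, 8, 5, 2]
i=5: row[5] = (8+4)%6 = 0 → [9, 1, 4, 3, 4, 0, 5, 2]
i=6: row[6] = (5+0)%6 = 5 → [9, 1, 4, 3, 4, 0, 5, 2]
i=7: row[7] = (2+5)%6 = 1 → [9, 1, 4, 3, 4, 0, 5, 1]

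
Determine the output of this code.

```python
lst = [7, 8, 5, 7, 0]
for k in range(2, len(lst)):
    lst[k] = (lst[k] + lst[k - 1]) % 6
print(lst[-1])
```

k=2: lst[2] = (5+8)%6 = 1 → [7, 8, 1, 7, 0]
k=3: lst[3] = (7+1)%6 = 2 → [7, 8, 1, 2, 0]
k=4: lst[4] = (0+2)%6 = 2 → [7, 8, 1, 2, 2]

2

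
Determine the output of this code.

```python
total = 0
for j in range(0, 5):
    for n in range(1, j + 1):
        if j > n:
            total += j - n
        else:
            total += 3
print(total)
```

22

j=1,n=1: not 1>1, total = 0+3 = 3
j=2,n=1: 2>1, total = 3+1 = 4
j=2,n=2: not 2>2, total = 4+3 = 7
j=3,n=1: 3>1, total = 7+2 = 9
j=3,n=2: 3>2, total = 9+1 = 10
j=3,n=3: not 3>3, total = 10+3 = 13
j=4,n=1: 4>1, total = 13+3 = 16
j=4,n=2: 4>2, total = 16+2 = 18
j=4,n=3: 4>3, total = 18+1 = 19
j=4,n=4: not 4>4, total = 19+3 = 22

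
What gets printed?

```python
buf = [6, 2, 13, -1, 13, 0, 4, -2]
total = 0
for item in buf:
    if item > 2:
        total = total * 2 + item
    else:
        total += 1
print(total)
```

item=6: >2, total = 0*2+6 = 6
item=2: not >2, total = 6+1 = 7
item=13: >2, total = 7*2+13 = 27
item=-1: not >2, total = 27+1 = 28
item=13: >2, total = 28*2+13 = 69
item=0: not >2, total = 69+1 = 70
item=4: >2, total = 70*2+4 = 144
item=-2: not >2, total = 144+1 = 145

145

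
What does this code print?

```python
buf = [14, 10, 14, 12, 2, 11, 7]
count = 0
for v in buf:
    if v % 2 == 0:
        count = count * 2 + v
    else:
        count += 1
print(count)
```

388

v=14: even, count = 0*2+14 = 14
v=10: even, count = 14*2+10 = 38
v=14: even, count = 38*2+14 = 90
v=12: even, count = 90*2+12 = 192
v=2: even, count = 192*2+2 = 386
v=11: not even, count = 386+1 = 387
v=7: not even, count = 387+1 = 388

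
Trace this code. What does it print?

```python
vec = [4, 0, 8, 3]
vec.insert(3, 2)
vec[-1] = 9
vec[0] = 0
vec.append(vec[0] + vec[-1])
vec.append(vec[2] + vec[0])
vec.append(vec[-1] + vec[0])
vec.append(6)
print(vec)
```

[0, 0, 8, 2, 9, 9, 8, 8, 6]

insert 2 at 3 → [4, 0, 8, 2, 3]
vec[-1] = 9 → [4, 0, 8, 2, 9]
vec[0] = 0 → [0, 0, 8, 2, 9]
append vec[0]+vec[-1] = 0+9 = 9 → [0, 0, 8, 2, 9, 9]
append vec[2]+vec[0] = 8+0 = 8 → [0, 0, 8, 2, 9, 9, 8]
append vec[-1]+vec[0] = 8+0 = 8 → [0, 0, 8, 2, 9, 9, 8, 8]
append 6 → [0, 0, 8, 2, 9, 9, 8, 8, 6]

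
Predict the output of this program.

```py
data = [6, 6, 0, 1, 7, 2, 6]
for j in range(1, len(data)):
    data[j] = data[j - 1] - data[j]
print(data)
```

j=1: data[1] = 6-6 = 0 → [6, 0, 0, 1, 7, 2, 6]
j=2: data[2] = 0-0 = 0 → [6, 0, 0, 1, 7, 2, 6]
j=3: data[3] = 0-1 = -1 → [6, 0, 0, -1, 7, 2, 6]
j=4: data[4] = (-1)-7 = -8 → [6, 0, 0, -1, -8, 2, 6]
j=5: data[5] = (-8)-2 = -10 → [6, 0, 0, -1, -8, -10, 6]
j=6: data[6] = (-10)-6 = -16 → [6, 0, 0, -1, -8, -10, -16]

[6, 0, 0, -1, -8, -10, -16]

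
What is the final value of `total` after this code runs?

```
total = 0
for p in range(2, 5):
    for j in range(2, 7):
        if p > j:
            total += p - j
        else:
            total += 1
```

16

p=2,j=2: not 2>2, total = 0+1 = 1
p=2,j=3: not 2>3, total = 1+1 = 2
p=2,j=4: not 2>4, total = 2+1 = 3
p=2,j=5: not 2>5, total = 3+1 = 4
p=2,j=6: not 2>6, total = 4+1 = 5
p=3,j=2: 3>2, total = 5+1 = 6
p=3,j=3: not 3>3, total = 6+1 = 7
p=3,j=4: not 3>4, total = 7+1 = 8
p=3,j=5: not 3>5, total = 8+1 = 9
p=3,j=6: not 3>6, total = 9+1 = 10
p=4,j=2: 4>2, total = 10+2 = 12
p=4,j=3: 4>3, total = 12+1 = 13
p=4,j=4: not 4>4, total = 13+1 = 14
p=4,j=5: not 4>5, total = 14+1 = 15
p=4,j=6: not 4>6, total = 15+1 = 16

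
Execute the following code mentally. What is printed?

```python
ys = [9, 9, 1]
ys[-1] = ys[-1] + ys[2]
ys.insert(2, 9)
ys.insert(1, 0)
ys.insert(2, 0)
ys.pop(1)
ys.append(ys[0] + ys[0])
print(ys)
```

ys[-1] = ys[-1]+ys[2] = 1+1 = 2 → [9, 9, 2]
insert 9 at 2 → [9, 9, 9, 2]
insert 0 at 1 → [9, 0, 9, 9, 2]
insert 0 at 2 → [9, 0, 0, 9, 9, 2]
pop(1) removes 0 → [9, 0, 9, 9, 2]
append ys[0]+ys[0] = 9+9 = 18 → [9, 0, 9, 9, 2, 18]

[9, 0, 9, 9, 2, 18]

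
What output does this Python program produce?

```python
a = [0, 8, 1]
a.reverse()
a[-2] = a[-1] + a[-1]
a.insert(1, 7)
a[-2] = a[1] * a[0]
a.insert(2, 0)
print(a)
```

reverse → [1, 8, 0]
a[-2] = a[-1]+a[-1] = 0+0 = 0 → [1, 0, 0]
insert 7 at 1 → [1, 7, 0, 0]
a[-2] = a[1]*a[0] = 7*1 = 7 → [1, 7, 7, 0]
insert 0 at 2 → [1, 7, 0, 7, 0]

[1, 7, 0, 7, 0]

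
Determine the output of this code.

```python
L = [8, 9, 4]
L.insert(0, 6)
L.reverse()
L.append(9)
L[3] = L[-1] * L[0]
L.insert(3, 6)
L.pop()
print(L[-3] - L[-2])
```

2

insert 6 at 0 → [6, 8, 9, 4]
reverse → [4, 9, 8, 6]
append 9 → [4, 9, 8, 6, 9]
L[3] = L[-1]*L[0] = 9*4 = 36 → [4, 9, 8, 36, 9]
insert 6 at 3 → [4, 9, 8, 6, 36, 9]
pop() removes 9 → [4, 9, 8, 6, 36]
L[-3]-L[-2] = 8-6 = 2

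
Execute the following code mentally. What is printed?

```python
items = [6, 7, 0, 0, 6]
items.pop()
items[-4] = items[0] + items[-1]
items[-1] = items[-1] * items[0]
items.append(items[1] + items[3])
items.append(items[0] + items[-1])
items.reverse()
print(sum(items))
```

pop() removes 6 → [6, 7, 0, 0]
items[-4] = items[0]+items[-1] = 6+0 = 6 → [6, 7, 0, 0]
items[-1] = items[-1]*items[0] = 0*6 = 0 → [6, 7, 0, 0]
append items[1]+items[3] = 7+0 = 7 → [6, 7, 0, 0, 7]
append items[0]+items[-1] = 6+7 = 13 → [6, 7, 0, 0, 7, 13]
reverse → [13, 7, 0, 0, 7, 6]
sum = 33

33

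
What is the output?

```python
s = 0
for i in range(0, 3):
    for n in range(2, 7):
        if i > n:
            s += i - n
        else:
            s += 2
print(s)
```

30

i=0,n=2: not 0>2, s = 0+2 = 2
i=0,n=3: not 0>3, s = 2+2 = 4
i=0,n=4: not 0>4, s = 4+2 = 6
i=0,n=5: not 0>5, s = 6+2 = 8
i=0,n=6: not 0>6, s = 8+2 = 10
i=1,n=2: not 1>2, s = 10+2 = 12
i=1,n=3: not 1>3, s = 12+2 = 14
i=1,n=4: not 1>4, s = 14+2 = 16
i=1,n=5: not 1>5, s = 16+2 = 18
i=1,n=6: not 1>6, s = 18+2 = 20
i=2,n=2: not 2>2, s = 20+2 = 22
i=2,n=3: not 2>3, s = 22+2 = 24
i=2,n=4: not 2>4, s = 24+2 = 26
i=2,n=5: not 2>5, s = 26+2 = 28
i=2,n=6: not 2>6, s = 28+2 = 30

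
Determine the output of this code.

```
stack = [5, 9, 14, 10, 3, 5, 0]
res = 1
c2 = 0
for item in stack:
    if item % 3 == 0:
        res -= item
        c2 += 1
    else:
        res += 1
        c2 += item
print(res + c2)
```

item=5: not %3==0, res = 1+1 = 2; c2=5
item=9: %3==0, res = 2-9 = -7; c2=6
item=14: not %3==0, res = (-7)+1 = -6; c2=20
item=10: not %3==0, res = (-6)+1 = -5; c2=30
item=3: %3==0, res = (-5)-3 = -8; c2=31
item=5: not %3==0, res = (-8)+1 = -7; c2=36
item=0: %3==0, res = (-7)-0 = -7; c2=37
res+c2 = (-7)+37 = 30

30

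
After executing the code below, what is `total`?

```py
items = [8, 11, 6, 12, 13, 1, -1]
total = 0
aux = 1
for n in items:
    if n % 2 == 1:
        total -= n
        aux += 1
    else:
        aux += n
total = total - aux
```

-55

n=8: not odd; aux=9
n=11: odd, total = 0-11 = -11; aux=10
n=6: not odd; aux=16
n=12: not odd; aux=28
n=13: odd, total = (-11)-13 = -24; aux=29
n=1: odd, total = (-24)-1 = -25; aux=30
n=-1: odd, total = (-25)-(-1) = -24; aux=31
total-aux = (-24)-31 = -55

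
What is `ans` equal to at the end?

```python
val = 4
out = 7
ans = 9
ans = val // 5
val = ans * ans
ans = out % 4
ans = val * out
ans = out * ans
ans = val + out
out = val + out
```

7

ans = 4//5 = 0
val = 0*0 = 0
ans = 7%4 = 3
ans = 0*7 = 0
ans = 7*0 = 0
ans = 0+7 = 7
out = 0+7 = 7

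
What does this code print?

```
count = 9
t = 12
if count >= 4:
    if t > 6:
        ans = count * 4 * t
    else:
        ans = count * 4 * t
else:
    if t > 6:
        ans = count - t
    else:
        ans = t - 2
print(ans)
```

count=9, t=12
count >= 4 is True; t > 6 is True
→ ans = count * 4 * t = 432

432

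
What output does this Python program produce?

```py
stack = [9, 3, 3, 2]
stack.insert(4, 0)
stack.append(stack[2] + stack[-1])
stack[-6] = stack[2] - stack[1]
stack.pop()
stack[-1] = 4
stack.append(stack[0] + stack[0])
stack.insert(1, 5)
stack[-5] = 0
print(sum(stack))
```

insert 0 at 4 → [9, 3, 3, 2, 0]
append stack[2]+stack[-1] = 3+0 = 3 → [9, 3, 3, 2, 0, 3]
stack[-6] = stack[2]-stack[1] = 3-3 = 0 → [0, 3, 3, 2, 0, 3]
pop() removes 3 → [0, 3, 3, 2, 0]
stack[-1] = 4 → [0, 3, 3, 2, 4]
append stack[0]+stack[0] = 0+0 = 0 → [0, 3, 3, 2, 4, 0]
insert 5 at 1 → [0, 5, 3, 3, 2, 4, 0]
stack[-5] = 0 → [0, 5, 0, 3, 2, 4, 0]
sum = 14

14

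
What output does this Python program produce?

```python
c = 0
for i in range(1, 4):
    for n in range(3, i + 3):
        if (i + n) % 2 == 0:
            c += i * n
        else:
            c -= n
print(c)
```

28

i=1,n=3: even sum, c = 0+3 = 3
i=2,n=3: odd sum, c = 3-3 = 0
i=2,n=4: even sum, c = 0+8 = 8
i=3,n=3: even sum, c = 8+9 = 17
i=3,n=4: odd sum, c = 17-4 = 13
i=3,n=5: even sum, c = 13+15 = 28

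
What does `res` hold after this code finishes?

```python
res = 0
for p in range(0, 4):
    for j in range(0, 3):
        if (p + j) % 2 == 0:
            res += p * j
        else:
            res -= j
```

p=0,j=0: even sum, res = 0+0 = 0
p=0,j=1: odd sum, res = 0-1 = -1
p=0,j=2: even sum, res = (-1)+0 = -1
p=1,j=0: odd sum, res = (-1)-0 = -1
p=1,j=1: even sum, res = (-1)+1 = 0
p=1,j=2: odd sum, res = 0-2 = -2
p=2,j=0: even sum, res = (-2)+0 = -2
p=2,j=1: odd sum, res = (-2)-1 = -3
p=2,j=2: even sum, res = (-3)+4 = 1
p=3,j=0: odd sum, res = 1-0 = 1
p=3,j=1: even sum, res = 1+3 = 4
p=3,j=2: odd sum, res = 4-2 = 2

2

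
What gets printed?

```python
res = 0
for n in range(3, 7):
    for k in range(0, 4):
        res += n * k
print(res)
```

n=3,k=0: res = 0+0 = 0
n=3,k=1: res = 0+3 = 3
n=3,k=2: res = 3+6 = 9
n=3,k=3: res = 9+9 = 18
n=4,k=0: res = 18+0 = 18
n=4,k=1: res = 18+4 = 22
n=4,k=2: res = 22+8 = 30
n=4,k=3: res = 30+12 = 42
n=5,k=0: res = 42+0 = 42
n=5,k=1: res = 42+5 = 47
n=5,k=2: res = 47+10 = 57
n=5,k=3: res = 57+15 = 72
n=6,k=0: res = 72+0 = 72
n=6,k=1: res = 72+6 = 78
n=6,k=2: res = 78+12 = 90
n=6,k=3: res = 90+18 = 108

108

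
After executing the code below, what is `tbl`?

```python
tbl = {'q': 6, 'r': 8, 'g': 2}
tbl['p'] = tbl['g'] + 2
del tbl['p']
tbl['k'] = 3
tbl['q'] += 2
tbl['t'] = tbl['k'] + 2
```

{'q': 8, 'r': 8, 'g': 2, 'k': 3, 't': 5}

tbl['p'] = tbl['g']+2 = 4 → {'q': 6, 'r': 8, 'g': 2, 'p': 4}
del 'p' → {'q': 6, 'r': 8, 'g': 2}
tbl['k'] = 3 → {'q': 6, 'r': 8, 'g': 2, 'k': 3}
tbl['q'] = 6+2 = 8 → {'q': 8, 'r': 8, 'g': 2, 'k': 3}
tbl['t'] = tbl['k']+2 = 5 → {'q': 8, 'r': 8, 'g': 2, 'k': 3, 't': 5}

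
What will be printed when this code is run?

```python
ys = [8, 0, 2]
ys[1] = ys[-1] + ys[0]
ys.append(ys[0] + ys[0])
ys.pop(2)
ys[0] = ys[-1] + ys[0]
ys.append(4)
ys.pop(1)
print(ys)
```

[24, 16, 4]

ys[1] = ys[-1]+ys[0] = 2+8 = 10 → [8, 10, 2]
append ys[0]+ys[0] = 8+8 = 16 → [8, 10, 2, 16]
pop(2) removes 2 → [8, 10, 16]
ys[0] = ys[-1]+ys[0] = 16+8 = 24 → [24, 10, 16]
append 4 → [24, 10, 16, 4]
pop(1) removes 10 → [24, 16, 4]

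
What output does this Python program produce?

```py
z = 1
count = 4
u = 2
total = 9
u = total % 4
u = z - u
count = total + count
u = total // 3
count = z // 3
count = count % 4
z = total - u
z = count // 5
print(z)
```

0

u = 9%4 = 1
u = 1-1 = 0
count = 9+4 = 13
u = 9//3 = 3
count = 1//3 = 0
count = 0%4 = 0
z = 9-3 = 6
z = 0//5 = 0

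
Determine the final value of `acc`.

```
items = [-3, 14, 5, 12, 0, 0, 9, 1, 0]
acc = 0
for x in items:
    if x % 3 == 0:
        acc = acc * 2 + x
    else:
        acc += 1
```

180

x=-3: %3==0, acc = 0*2+(-3) = -3
x=14: not %3==0, acc = (-3)+1 = -2
x=5: not %3==0, acc = (-2)+1 = -1
x=12: %3==0, acc = (-1)*2+12 = 10
x=0: %3==0, acc = 10*2+0 = 20
x=0: %3==0, acc = 20*2+0 = 40
x=9: %3==0, acc = 40*2+9 = 89
x=1: not %3==0, acc = 89+1 = 90
x=0: %3==0, acc = 90*2+0 = 180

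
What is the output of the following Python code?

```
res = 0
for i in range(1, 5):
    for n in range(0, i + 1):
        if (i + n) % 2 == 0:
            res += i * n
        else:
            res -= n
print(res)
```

34

i=1,n=0: odd sum, res = 0-0 = 0
i=1,n=1: even sum, res = 0+1 = 1
i=2,n=0: even sum, res = 1+0 = 1
i=2,n=1: odd sum, res = 1-1 = 0
i=2,n=2: even sum, res = 0+4 = 4
i=3,n=0: odd sum, res = 4-0 = 4
i=3,n=1: even sum, res = 4+3 = 7
i=3,n=2: odd sum, res = 7-2 = 5
i=3,n=3: even sum, res = 5+9 = 14
i=4,n=0: even sum, res = 14+0 = 14
i=4,n=1: odd sum, res = 14-1 = 13
i=4,n=2: even sum, res = 13+8 = 21
i=4,n=3: odd sum, res = 21-3 = 18
i=4,n=4: even sum, res = 18+16 = 34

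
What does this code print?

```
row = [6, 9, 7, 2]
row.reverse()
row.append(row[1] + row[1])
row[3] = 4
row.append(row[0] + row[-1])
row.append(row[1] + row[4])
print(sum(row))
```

reverse → [2, 7, 9, 6]
append row[1]+row[1] = 7+7 = 14 → [2, 7, 9, 6, 14]
row[3] = 4 → [2, 7, 9, 4, 14]
append row[0]+row[-1] = 2+14 = 16 → [2, 7, 9, 4, 14, 16]
append row[1]+row[4] = 7+14 = 21 → [2, 7, 9, 4, 14, 16, 21]
sum = 73

73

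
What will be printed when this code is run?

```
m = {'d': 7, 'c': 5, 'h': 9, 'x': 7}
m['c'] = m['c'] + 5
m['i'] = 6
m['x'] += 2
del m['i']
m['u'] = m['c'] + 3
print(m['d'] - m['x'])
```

-2

m['c'] = m['c']+5 = 10 → {'d': 7, 'c': 10, 'h': 9, 'x': 7}
m['i'] = 6 → {'d': 7, 'c': 10, 'h': 9, 'x': 7, 'i': 6}
m['x'] = 7+2 = 9 → {'d': 7, 'c': 10, 'h': 9, 'x': 9, 'i': 6}
del 'i' → {'d': 7, 'c': 10, 'h': 9, 'x': 9}
m['u'] = m['c']+3 = 13 → {'d': 7, 'c': 10, 'h': 9, 'x': 9, 'u': 13}
m['d']-m['x'] = 7-9 = -2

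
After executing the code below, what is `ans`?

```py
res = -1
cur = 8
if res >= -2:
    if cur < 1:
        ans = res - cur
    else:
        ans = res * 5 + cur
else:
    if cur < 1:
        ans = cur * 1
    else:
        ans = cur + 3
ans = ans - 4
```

res=-1, cur=8
res >= -2 is True; cur < 1 is False
→ ans = res * 5 + cur = 3
ans = 3-4 = -1

-1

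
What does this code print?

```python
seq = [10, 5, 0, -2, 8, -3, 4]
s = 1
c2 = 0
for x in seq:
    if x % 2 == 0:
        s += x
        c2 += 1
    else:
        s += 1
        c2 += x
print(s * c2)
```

x=10: even, s = 1+10 = 11; c2=1
x=5: not even, s = 11+1 = 12; c2=6
x=0: even, s = 12+0 = 12; c2=7
x=-2: even, s = 12+(-2) = 10; c2=8
x=8: even, s = 10+8 = 18; c2=9
x=-3: not even, s = 18+1 = 19; c2=6
x=4: even, s = 19+4 = 23; c2=7
s*c2 = 23*7 = 161

161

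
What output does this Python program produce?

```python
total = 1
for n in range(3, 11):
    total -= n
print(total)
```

n=3: total = 1-3 = -2
n=4: total = (-2)-4 = -6
n=5: total = (-6)-5 = -11
n=6: total = (-11)-6 = -17
n=7: total = (-17)-7 = -24
n=8: total = (-24)-8 = -32
n=9: total = (-32)-9 = -41
n=10: total = (-41)-10 = -51

-51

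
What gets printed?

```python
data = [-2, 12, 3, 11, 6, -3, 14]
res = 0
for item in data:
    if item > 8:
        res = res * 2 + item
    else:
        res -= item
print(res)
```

item=-2: not >8, res = 0-(-2) = 2
item=12: >8, res = 2*2+12 = 16
item=3: not >8, res = 16-3 = 13
item=11: >8, res = 13*2+11 = 37
item=6: not >8, res = 37-6 = 31
item=-3: not >8, res = 31-(-3) = 34
item=14: >8, res = 34*2+14 = 82

82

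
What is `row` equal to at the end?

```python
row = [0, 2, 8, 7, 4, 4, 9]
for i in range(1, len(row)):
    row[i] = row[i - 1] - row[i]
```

i=1: row[1] = 0-2 = -2 → [0, -2, 8, 7, 4, 4, 9]
i=2: row[2] = (-2)-8 = -10 → [0, -2, -10, 7, 4, 4, 9]
i=3: row[3] = (-10)-7 = -17 → [0, -2, -10, -17, 4, 4, 9]
i=4: row[4] = (-17)-4 = -21 → [0, -2, -10, -17, -21, 4, 9]
i=5: row[5] = (-21)-4 = -25 → [0, -2, -10, -17, -21, -25, 9]
i=6: row[6] = (-25)-9 = -34 → [0, -2, -10, -17, -21, -25, -34]

[0, -2, -10, -17, -21, -25, -34]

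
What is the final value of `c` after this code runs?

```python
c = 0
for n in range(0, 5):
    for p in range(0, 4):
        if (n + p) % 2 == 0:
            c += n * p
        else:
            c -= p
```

n=0,p=0: even sum, c = 0+0 = 0
n=0,p=1: odd sum, c = 0-1 = -1
n=0,p=2: even sum, c = (-1)+0 = -1
n=0,p=3: odd sum, c = (-1)-3 = -4
n=1,p=0: odd sum, c = (-4)-0 = -4
n=1,p=1: even sum, c = (-4)+1 = -3
n=1,p=2: odd sum, c = (-3)-2 = -5
n=1,p=3: even sum, c = (-5)+3 = -2
n=2,p=0: even sum, c = (-2)+0 = -2
n=2,p=1: odd sum, c = (-2)-1 = -3
n=2,p=2: even sum, c = (-3)+4 = 1
n=2,p=3: odd sum, c = 1-3 = -2
n=3,p=0: odd sum, c = (-2)-0 = -2
n=3,p=1: even sum, c = (-2)+3 = 1
n=3,p=2: odd sum, c = 1-2 = -1
n=3,p=3: even sum, c = (-1)+9 = 8
n=4,p=0: even sum, c = 8+0 = 8
n=4,p=1: odd sum, c = 8-1 = 7
n=4,p=2: even sum, c = 7+8 = 15
n=4,p=3: odd sum, c = 15-3 = 12

12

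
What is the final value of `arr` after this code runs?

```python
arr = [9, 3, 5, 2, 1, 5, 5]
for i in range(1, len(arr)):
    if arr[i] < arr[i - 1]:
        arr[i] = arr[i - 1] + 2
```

[9, 11, 13, 15, 17, 19, 21]

i=1: 3<9, arr[1] = 9+2 = 11 → [9, 11, 5, 2, 1, 5, 5]
i=2: 5<11, arr[2] = 11+2 = 13 → [9, 11, 13, 2, 1, 5, 5]
i=3: 2<13, arr[3] = 13+2 = 15 → [9, 11, 13, 15, 1, 5, 5]
i=4: 1<15, arr[4] = 15+2 = 17 → [9, 11, 13, 15, 17, 5, 5]
i=5: 5<17, arr[5] = 17+2 = 19 → [9, 11, 13, 15, 17, 19, 5]
i=6: 5<19, arr[6] = 19+2 = 21 → [9, 11, 13, 15, 17, 19, 21]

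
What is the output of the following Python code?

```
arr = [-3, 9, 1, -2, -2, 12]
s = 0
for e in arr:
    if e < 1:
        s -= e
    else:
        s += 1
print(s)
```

10

e=-3: <1, s = 0-(-3) = 3
e=9: not <1, s = 3+1 = 4
e=1: not <1, s = 4+1 = 5
e=-2: <1, s = 5-(-2) = 7
e=-2: <1, s = 7-(-2) = 9
e=12: not <1, s = 9+1 = 10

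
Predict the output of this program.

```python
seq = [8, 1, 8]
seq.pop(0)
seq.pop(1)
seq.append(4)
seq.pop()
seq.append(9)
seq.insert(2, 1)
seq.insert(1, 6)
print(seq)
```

[1, 6, 9, 1]

pop(0) removes 8 → [1, 8]
pop(1) removes 8 → [1]
append 4 → [1, 4]
pop() removes 4 → [1]
append 9 → [1, 9]
insert 1 at 2 → [1, 9, 1]
insert 6 at 1 → [1, 6, 9, 1]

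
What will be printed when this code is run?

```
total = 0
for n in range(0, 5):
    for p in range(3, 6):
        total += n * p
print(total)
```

n=0,p=3: total = 0+0 = 0
n=0,p=4: total = 0+0 = 0
n=0,p=5: total = 0+0 = 0
n=1,p=3: total = 0+3 = 3
n=1,p=4: total = 3+4 = 7
n=1,p=5: total = 7+5 = 12
n=2,p=3: total = 12+6 = 18
n=2,p=4: total = 18+8 = 26
n=2,p=5: total = 26+10 = 36
n=3,p=3: total = 36+9 = 45
n=3,p=4: total = 45+12 = 57
n=3,p=5: total = 57+15 = 72
n=4,p=3: total = 72+12 = 84
n=4,p=4: total = 84+16 = 100
n=4,p=5: total = 100+20 = 120

120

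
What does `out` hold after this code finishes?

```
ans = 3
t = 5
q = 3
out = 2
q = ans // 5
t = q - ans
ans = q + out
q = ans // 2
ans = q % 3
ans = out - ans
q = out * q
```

q = 3//5 = 0
t = 0-3 = -3
ans = 0+2 = 2
q = 2//2 = 1
ans = 1%3 = 1
ans = 2-1 = 1
q = 2*1 = 2

2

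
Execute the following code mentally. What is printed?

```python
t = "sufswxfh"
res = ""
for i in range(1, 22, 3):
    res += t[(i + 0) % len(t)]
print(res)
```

uwhfxss

i=1: add t[1]='u' → 'u'
i=4: add t[4]='w' → 'uw'
i=7: add t[7]='h' → 'uwh'
i=10: add t[2]='f' → 'uwhf'
i=13: add t[5]='x' → 'uwhfx'
i=16: add t[0]='s' → 'uwhfxs'
i=19: add t[3]='s' → 'uwhfxss'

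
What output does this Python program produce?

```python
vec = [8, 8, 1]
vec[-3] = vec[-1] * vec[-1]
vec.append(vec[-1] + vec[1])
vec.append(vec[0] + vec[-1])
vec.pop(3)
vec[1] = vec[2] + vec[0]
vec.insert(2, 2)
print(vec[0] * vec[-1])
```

vec[-3] = vec[-1]*vec[-1] = 1*1 = 1 → [1, 8, 1]
append vec[-1]+vec[1] = 1+8 = 9 → [1, 8, 1, 9]
append vec[0]+vec[-1] = 1+9 = 10 → [1, 8, 1, 9, 10]
pop(3) removes 9 → [1, 8, 1, 10]
vec[1] = vec[2]+vec[0] = 1+1 = 2 → [1, 2, 1, 10]
insert 2 at 2 → [1, 2, 2, 1, 10]
vec[0]*vec[-1] = 1*10 = 10

10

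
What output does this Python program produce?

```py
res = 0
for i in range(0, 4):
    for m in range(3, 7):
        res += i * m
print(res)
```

108

i=0,m=3: res = 0+0 = 0
i=0,m=4: res = 0+0 = 0
i=0,m=5: res = 0+0 = 0
i=0,m=6: res = 0+0 = 0
i=1,m=3: res = 0+3 = 3
i=1,m=4: res = 3+4 = 7
i=1,m=5: res = 7+5 = 12
i=1,m=6: res = 12+6 = 18
i=2,m=3: res = 18+6 = 24
i=2,m=4: res = 24+8 = 32
i=2,m=5: res = 32+10 = 42
i=2,m=6: res = 42+12 = 54
i=3,m=3: res = 54+9 = 63
i=3,m=4: res = 63+12 = 75
i=3,m=5: res = 75+15 = 90
i=3,m=6: res = 90+18 = 108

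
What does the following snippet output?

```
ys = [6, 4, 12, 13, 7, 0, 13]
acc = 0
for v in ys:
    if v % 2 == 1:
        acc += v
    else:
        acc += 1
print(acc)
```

v=6: not odd, acc = 0+1 = 1
v=4: not odd, acc = 1+1 = 2
v=12: not odd, acc = 2+1 = 3
v=13: odd, acc = 3+13 = 16
v=7: odd, acc = 16+7 = 23
v=0: not odd, acc = 23+1 = 24
v=13: odd, acc = 24+13 = 37

37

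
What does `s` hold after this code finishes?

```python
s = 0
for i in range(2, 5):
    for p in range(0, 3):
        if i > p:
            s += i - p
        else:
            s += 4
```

22

i=2,p=0: 2>0, s = 0+2 = 2
i=2,p=1: 2>1, s = 2+1 = 3
i=2,p=2: not 2>2, s = 3+4 = 7
i=3,p=0: 3>0, s = 7+3 = 10
i=3,p=1: 3>1, s = 10+2 = 12
i=3,p=2: 3>2, s = 12+1 = 13
i=4,p=0: 4>0, s = 13+4 = 17
i=4,p=1: 4>1, s = 17+3 = 20
i=4,p=2: 4>2, s = 20+2 = 22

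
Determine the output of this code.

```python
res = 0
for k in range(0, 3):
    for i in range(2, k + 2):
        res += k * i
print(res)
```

12

k=1,i=2: res = 0+2 = 2
k=2,i=2: res = 2+4 = 6
k=2,i=3: res = 6+6 = 12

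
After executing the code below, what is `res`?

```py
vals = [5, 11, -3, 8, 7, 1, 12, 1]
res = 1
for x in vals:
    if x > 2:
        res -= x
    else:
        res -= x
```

-41

x=5: >2, res = 1-5 = -4
x=11: >2, res = (-4)-11 = -15
x=-3: not >2, res = (-15)-(-3) = -12
x=8: >2, res = (-12)-8 = -20
x=7: >2, res = (-20)-7 = -27
x=1: not >2, res = (-27)-1 = -28
x=12: >2, res = (-28)-12 = -40
x=1: not >2, res = (-40)-1 = -41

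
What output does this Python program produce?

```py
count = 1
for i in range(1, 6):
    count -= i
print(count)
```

i=1: count = 1-1 = 0
i=2: count = 0-2 = -2
i=3: count = (-2)-3 = -5
i=4: count = (-5)-4 = -9
i=5: count = (-9)-5 = -14

-14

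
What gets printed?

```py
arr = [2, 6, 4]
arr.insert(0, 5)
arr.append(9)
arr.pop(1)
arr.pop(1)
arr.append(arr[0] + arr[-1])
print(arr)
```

[5, 4, 9, 14]

insert 5 at 0 → [5, 2, 6, 4]
append 9 → [5, 2, 6, 4, 9]
pop(1) removes 2 → [5, 6, 4, 9]
pop(1) removes 6 → [5, 4, 9]
append arr[0]+arr[-1] = 5+9 = 14 → [5, 4, 9, 14]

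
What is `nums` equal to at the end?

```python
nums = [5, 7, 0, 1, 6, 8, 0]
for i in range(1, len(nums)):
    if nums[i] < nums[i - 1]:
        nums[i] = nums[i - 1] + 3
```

i=1: 7>=5, unchanged → [5, 7, 0, 1, 6, 8, 0]
i=2: 0<7, nums[2] = 7+3 = 10 → [5, 7, 10, 1, 6, 8, 0]
i=3: 1<10, nums[3] = 10+3 = 13 → [5, 7, 10, 13, 6, 8, 0]
i=4: 6<13, nums[4] = 13+3 = 16 → [5, 7, 10, 13, 16, 8, 0]
i=5: 8<16, nums[5] = 16+3 = 19 → [5, 7, 10, 13, 16, 19, 0]
i=6: 0<19, nums[6] = 19+3 = 22 → [5, 7, 10, 13, 16, 19, 22]

[5, 7, 10, 13, 16, 19, 22]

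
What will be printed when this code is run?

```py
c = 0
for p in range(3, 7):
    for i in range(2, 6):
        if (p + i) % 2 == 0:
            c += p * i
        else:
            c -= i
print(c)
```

96

p=3,i=2: odd sum, c = 0-2 = -2
p=3,i=3: even sum, c = (-2)+9 = 7
p=3,i=4: odd sum, c = 7-4 = 3
p=3,i=5: even sum, c = 3+15 = 18
p=4,i=2: even sum, c = 18+8 = 26
p=4,i=3: odd sum, c = 26-3 = 23
p=4,i=4: even sum, c = 23+16 = 39
p=4,i=5: odd sum, c = 39-5 = 34
p=5,i=2: odd sum, c = 34-2 = 32
p=5,i=3: even sum, c = 32+15 = 47
p=5,i=4: odd sum, c = 47-4 = 43
p=5,i=5: even sum, c = 43+25 = 68
p=6,i=2: even sum, c = 68+12 = 80
p=6,i=3: odd sum, c = 80-3 = 77
p=6,i=4: even sum, c = 77+24 = 101
p=6,i=5: odd sum, c = 101-5 = 96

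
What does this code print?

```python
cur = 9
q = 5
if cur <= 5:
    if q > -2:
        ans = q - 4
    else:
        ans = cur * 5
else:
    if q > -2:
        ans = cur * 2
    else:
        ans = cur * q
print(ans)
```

18

cur=9, q=5
cur <= 5 is False; q > -2 is True
→ ans = cur * 2 = 18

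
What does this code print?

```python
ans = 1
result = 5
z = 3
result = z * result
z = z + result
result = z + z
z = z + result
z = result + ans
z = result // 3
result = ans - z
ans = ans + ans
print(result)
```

-11

result = 3*5 = 15
z = 3+15 = 18
result = 18+18 = 36
z = 18+36 = 54
z = 36+1 = 37
z = 36//3 = 12
result = 1-12 = -11
ans = 1+1 = 2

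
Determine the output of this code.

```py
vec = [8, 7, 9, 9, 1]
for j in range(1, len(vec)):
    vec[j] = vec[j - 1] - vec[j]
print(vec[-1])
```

-18

j=1: vec[1] = 8-7 = 1 → [8, 1, 9, 9, 1]
j=2: vec[2] = 1-9 = -8 → [8, 1, -8, 9, 1]
j=3: vec[3] = (-8)-9 = -17 → [8, 1, -8, -17, 1]
j=4: vec[4] = (-17)-1 = -18 → [8, 1, -8, -17, -18]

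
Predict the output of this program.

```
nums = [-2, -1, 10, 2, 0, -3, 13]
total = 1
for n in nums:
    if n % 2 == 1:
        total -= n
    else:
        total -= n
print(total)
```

n=-2: not odd, total = 1-(-2) = 3
n=-1: odd, total = 3-(-1) = 4
n=10: not odd, total = 4-10 = -6
n=2: not odd, total = (-6)-2 = -8
n=0: not odd, total = (-8)-0 = -8
n=-3: odd, total = (-8)-(-3) = -5
n=13: odd, total = (-5)-13 = -18

-18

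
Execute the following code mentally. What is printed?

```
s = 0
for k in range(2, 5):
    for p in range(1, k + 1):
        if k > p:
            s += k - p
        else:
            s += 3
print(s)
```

19

k=2,p=1: 2>1, s = 0+1 = 1
k=2,p=2: not 2>2, s = 1+3 = 4
k=3,p=1: 3>1, s = 4+2 = 6
k=3,p=2: 3>2, s = 6+1 = 7
k=3,p=3: not 3>3, s = 7+3 = 10
k=4,p=1: 4>1, s = 10+3 = 13
k=4,p=2: 4>2, s = 13+2 = 15
k=4,p=3: 4>3, s = 15+1 = 16
k=4,p=4: not 4>4, s = 16+3 = 19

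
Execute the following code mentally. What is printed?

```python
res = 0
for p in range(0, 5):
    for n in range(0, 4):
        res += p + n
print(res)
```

70

p=0,n=0: res = 0+0 = 0
p=0,n=1: res = 0+1 = 1
p=0,n=2: res = 1+2 = 3
p=0,n=3: res = 3+3 = 6
p=1,n=0: res = 6+1 = 7
p=1,n=1: res = 7+2 = 9
p=1,n=2: res = 9+3 = 12
p=1,n=3: res = 12+4 = 16
p=2,n=0: res = 16+2 = 18
p=2,n=1: res = 18+3 = 21
p=2,n=2: res = 21+4 = 25
p=2,n=3: res = 25+5 = 30
p=3,n=0: res = 30+3 = 33
p=3,n=1: res = 33+4 = 37
p=3,n=2: res = 37+5 = 42
p=3,n=3: res = 42+6 = 48
p=4,n=0: res = 48+4 = 52
p=4,n=1: res = 52+5 = 57
p=4,n=2: res = 57+6 = 63
p=4,n=3: res = 63+7 = 70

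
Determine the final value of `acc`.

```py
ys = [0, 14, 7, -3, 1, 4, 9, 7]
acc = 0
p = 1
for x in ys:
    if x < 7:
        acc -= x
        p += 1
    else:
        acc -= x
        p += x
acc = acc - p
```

-81

x=0: <7, acc = 0-0 = 0; p=2
x=14: not <7, acc = 0-14 = -14; p=16
x=7: not <7, acc = (-14)-7 = -21; p=23
x=-3: <7, acc = (-21)-(-3) = -18; p=24
x=1: <7, acc = (-18)-1 = -19; p=25
x=4: <7, acc = (-19)-4 = -23; p=26
x=9: not <7, acc = (-23)-9 = -32; p=35
x=7: not <7, acc = (-32)-7 = -39; p=42
acc-p = (-39)-42 = -81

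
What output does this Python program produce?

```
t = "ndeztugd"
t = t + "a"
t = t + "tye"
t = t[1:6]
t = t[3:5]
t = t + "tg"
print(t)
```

+ 'a' → 'ndeztugda'
+ 'tye' → 'ndeztugdatye'
slice [1:6] → 'deztu'
slice [3:5] → 'tu'
+ 'tg' → 'tutg'

tutg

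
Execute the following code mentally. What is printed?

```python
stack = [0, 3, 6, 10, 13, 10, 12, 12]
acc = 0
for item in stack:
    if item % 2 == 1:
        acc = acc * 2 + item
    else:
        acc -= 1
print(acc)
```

item=0: not odd, acc = 0-1 = -1
item=3: odd, acc = (-1)*2+3 = 1
item=6: not odd, acc = 1-1 = 0
item=10: not odd, acc = 0-1 = -1
item=13: odd, acc = (-1)*2+13 = 11
item=10: not odd, acc = 11-1 = 10
item=12: not odd, acc = 10-1 = 9
item=12: not odd, acc = 9-1 = 8

8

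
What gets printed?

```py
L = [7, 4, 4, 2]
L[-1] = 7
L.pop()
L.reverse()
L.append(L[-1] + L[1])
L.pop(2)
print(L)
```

[4, 4, 11]

L[-1] = 7 → [7, 4, 4, 7]
pop() removes 7 → [7, 4, 4]
reverse → [4, 4, 7]
append L[-1]+L[1] = 7+4 = 11 → [4, 4, 7, 11]
pop(2) removes 7 → [4, 4, 11]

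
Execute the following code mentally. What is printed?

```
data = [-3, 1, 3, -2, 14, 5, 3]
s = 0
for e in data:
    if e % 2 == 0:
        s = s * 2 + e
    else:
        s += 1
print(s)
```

e=-3: not even, s = 0+1 = 1
e=1: not even, s = 1+1 = 2
e=3: not even, s = 2+1 = 3
e=-2: even, s = 3*2+(-2) = 4
e=14: even, s = 4*2+14 = 22
e=5: not even, s = 22+1 = 23
e=3: not even, s = 23+1 = 24

24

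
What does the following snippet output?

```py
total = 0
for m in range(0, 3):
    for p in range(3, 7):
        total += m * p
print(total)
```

54

m=0,p=3: total = 0+0 = 0
m=0,p=4: total = 0+0 = 0
m=0,p=5: total = 0+0 = 0
m=0,p=6: total = 0+0 = 0
m=1,p=3: total = 0+3 = 3
m=1,p=4: total = 3+4 = 7
m=1,p=5: total = 7+5 = 12
m=1,p=6: total = 12+6 = 18
m=2,p=3: total = 18+6 = 24
m=2,p=4: total = 24+8 = 32
m=2,p=5: total = 32+10 = 42
m=2,p=6: total = 42+12 = 54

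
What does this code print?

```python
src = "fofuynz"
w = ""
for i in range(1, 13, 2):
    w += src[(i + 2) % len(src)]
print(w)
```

i=1: add src[3]='u' → 'u'
i=3: add src[5]='n' → 'un'
i=5: add src[0]='f' → 'unf'
i=7: add src[2]='f' → 'unff'
i=9: add src[4]='y' → 'unffy'
i=11: add src[6]='z' → 'unffyz'

unffyz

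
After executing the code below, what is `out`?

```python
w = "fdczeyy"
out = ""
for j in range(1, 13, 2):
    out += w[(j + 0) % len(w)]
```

'dzyfce'

j=1: add w[1]='d' → 'd'
j=3: add w[3]='z' → 'dz'
j=5: add w[5]='y' → 'dzy'
j=7: add w[0]='f' → 'dzyf'
j=9: add w[2]='c' → 'dzyfc'
j=11: add w[4]='e' → 'dzyfce'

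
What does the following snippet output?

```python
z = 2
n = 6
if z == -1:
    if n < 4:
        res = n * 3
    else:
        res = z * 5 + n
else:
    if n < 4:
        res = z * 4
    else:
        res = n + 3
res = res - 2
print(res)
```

7

z=2, n=6
z == -1 is False; n < 4 is False
→ res = n + 3 = 9
res = 9-2 = 7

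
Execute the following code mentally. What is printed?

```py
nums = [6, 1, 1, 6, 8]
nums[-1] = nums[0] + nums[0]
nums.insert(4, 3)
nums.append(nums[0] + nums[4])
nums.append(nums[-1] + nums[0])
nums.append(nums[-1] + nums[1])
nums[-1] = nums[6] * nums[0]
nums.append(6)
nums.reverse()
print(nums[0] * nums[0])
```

nums[-1] = nums[0]+nums[0] = 6+6 = 12 → [6, 1, 1, 6, 12]
insert 3 at 4 → [6, 1, 1, 6, 3, 12]
append nums[0]+nums[4] = 6+3 = 9 → [6, 1, 1, 6, 3, 12, 9]
append nums[-1]+nums[0] = 9+6 = 15 → [6, 1, 1, 6, 3, 12, 9, 15]
append nums[-1]+nums[1] = 15+1 = 16 → [6, 1, 1, 6, 3, 12, 9, 15, 16]
nums[-1] = nums[6]*nums[0] = 9*6 = 54 → [6, 1, 1, 6, 3, 12, 9, 15, 54]
append 6 → [6, 1, 1, 6, 3, 12, 9, 15, 54, 6]
reverse → [6, 54, 15, 9, 12, 3, 6, 1, 1, 6]
nums[0]*nums[0] = 6*6 = 36

36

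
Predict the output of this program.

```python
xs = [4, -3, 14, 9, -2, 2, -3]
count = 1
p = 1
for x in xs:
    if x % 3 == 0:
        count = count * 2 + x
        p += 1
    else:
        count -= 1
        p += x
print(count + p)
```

17

x=4: not %3==0, count = 1-1 = 0; p=5
x=-3: %3==0, count = 0*2+(-3) = -3; p=6
x=14: not %3==0, count = (-3)-1 = -4; p=20
x=9: %3==0, count = (-4)*2+9 = 1; p=21
x=-2: not %3==0, count = 1-1 = 0; p=19
x=2: not %3==0, count = 0-1 = -1; p=21
x=-3: %3==0, count = (-1)*2+(-3) = -5; p=22
count+p = (-5)+22 = 17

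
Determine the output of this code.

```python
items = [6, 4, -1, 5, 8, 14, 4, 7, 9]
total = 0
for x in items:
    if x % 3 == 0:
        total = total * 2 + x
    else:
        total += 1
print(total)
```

x=6: %3==0, total = 0*2+6 = 6
x=4: not %3==0, total = 6+1 = 7
x=-1: not %3==0, total = 7+1 = 8
x=5: not %3==0, total = 8+1 = 9
x=8: not %3==0, total = 9+1 = 10
x=14: not %3==0, total = 10+1 = 11
x=4: not %3==0, total = 11+1 = 12
x=7: not %3==0, total = 12+1 = 13
x=9: %3==0, total = 13*2+9 = 35

35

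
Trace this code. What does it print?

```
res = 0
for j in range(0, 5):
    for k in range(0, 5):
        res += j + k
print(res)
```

j=0,k=0: res = 0+0 = 0
j=0,k=1: res = 0+1 = 1
j=0,k=2: res = 1+2 = 3
j=0,k=3: res = 3+3 = 6
j=0,k=4: res = 6+4 = 10
j=1,k=0: res = 10+1 = 11
j=1,k=1: res = 11+2 = 13
j=1,k=2: res = 13+3 = 16
j=1,k=3: res = 16+4 = 20
j=1,k=4: res = 20+5 = 25
j=2,k=0: res = 25+2 = 27
j=2,k=1: res = 27+3 = 30
j=2,k=2: res = 30+4 = 34
j=2,k=3: res = 34+5 = 39
j=2,k=4: res = 39+6 = 45
j=3,k=0: res = 45+3 = 48
j=3,k=1: res = 48+4 = 52
j=3,k=2: res = 52+5 = 57
j=3,k=3: res = 57+6 = 63
j=3,k=4: res = 63+7 = 70
j=4,k=0: res = 70+4 = 74
j=4,k=1: res = 74+5 = 79
j=4,k=2: res = 79+6 = 85
j=4,k=3: res = 85+7 = 92
j=4,k=4: res = 92+8 = 100

100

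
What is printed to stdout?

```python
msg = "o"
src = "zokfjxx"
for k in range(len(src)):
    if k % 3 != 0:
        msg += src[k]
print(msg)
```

ookjx

k=0: skip
k=1: add 'o' → 'oo'
k=2: add 'k' → 'ook'
k=3: skip
k=4: add 'j' → 'ookj'
k=5: add 'x' → 'ookjx'
k=6: skip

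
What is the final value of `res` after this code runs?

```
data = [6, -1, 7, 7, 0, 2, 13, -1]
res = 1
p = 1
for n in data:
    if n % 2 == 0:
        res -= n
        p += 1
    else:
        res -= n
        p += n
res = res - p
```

n=6: even, res = 1-6 = -5; p=2
n=-1: not even, res = (-5)-(-1) = -4; p=1
n=7: not even, res = (-4)-7 = -11; p=8
n=7: not even, res = (-11)-7 = -18; p=15
n=0: even, res = (-18)-0 = -18; p=16
n=2: even, res = (-18)-2 = -20; p=17
n=13: not even, res = (-20)-13 = -33; p=30
n=-1: not even, res = (-33)-(-1) = -32; p=29
res-p = (-32)-29 = -61

-61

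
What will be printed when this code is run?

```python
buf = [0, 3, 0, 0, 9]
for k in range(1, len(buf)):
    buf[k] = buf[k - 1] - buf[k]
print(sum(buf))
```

k=1: buf[1] = 0-3 = -3 → [0, -3, 0, 0, 9]
k=2: buf[2] = (-3)-0 = -3 → [0, -3, -3, 0, 9]
k=3: buf[3] = (-3)-0 = -3 → [0, -3, -3, -3, 9]
k=4: buf[4] = (-3)-9 = -12 → [0, -3, -3, -3, -12]
sum = -21

-21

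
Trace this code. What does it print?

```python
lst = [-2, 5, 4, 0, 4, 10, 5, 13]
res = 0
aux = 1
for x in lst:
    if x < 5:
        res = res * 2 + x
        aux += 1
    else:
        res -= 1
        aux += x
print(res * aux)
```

-266

x=-2: <5, res = 0*2+(-2) = -2; aux=2
x=5: not <5, res = (-2)-1 = -3; aux=7
x=4: <5, res = (-3)*2+4 = -2; aux=8
x=0: <5, res = (-2)*2+0 = -4; aux=9
x=4: <5, res = (-4)*2+4 = -4; aux=10
x=10: not <5, res = (-4)-1 = -5; aux=20
x=5: not <5, res = (-5)-1 = -6; aux=25
x=13: not <5, res = (-6)-1 = -7; aux=38
res*aux = (-7)*38 = -266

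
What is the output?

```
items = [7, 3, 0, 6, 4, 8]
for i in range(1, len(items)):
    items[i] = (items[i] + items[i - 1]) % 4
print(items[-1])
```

0

i=1: items[1] = (3+7)%4 = 2 → [7, 2, 0, 6, 4, 8]
i=2: items[2] = (0+2)%4 = 2 → [7, 2, 2, 6, 4, 8]
i=3: items[3] = (6+2)%4 = 0 → [7, 2, 2, 0, 4, 8]
i=4: items[4] = (4+0)%4 = 0 → [7, 2, 2, 0, 0, 8]
i=5: items[5] = (8+0)%4 = 0 → [7, 2, 2, 0, 0, 0]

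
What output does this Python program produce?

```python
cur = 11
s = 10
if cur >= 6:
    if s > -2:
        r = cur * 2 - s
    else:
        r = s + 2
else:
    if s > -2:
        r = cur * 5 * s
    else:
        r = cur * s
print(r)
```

cur=11, s=10
cur >= 6 is True; s > -2 is True
→ r = cur * 2 - s = 12

12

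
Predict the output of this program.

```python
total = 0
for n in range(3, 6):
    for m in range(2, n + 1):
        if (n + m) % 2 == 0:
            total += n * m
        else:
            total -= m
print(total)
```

62

n=3,m=2: odd sum, total = 0-2 = -2
n=3,m=3: even sum, total = (-2)+9 = 7
n=4,m=2: even sum, total = 7+8 = 15
n=4,m=3: odd sum, total = 15-3 = 12
n=4,m=4: even sum, total = 12+16 = 28
n=5,m=2: odd sum, total = 28-2 = 26
n=5,m=3: even sum, total = 26+15 = 41
n=5,m=4: odd sum, total = 41-4 = 37
n=5,m=5: even sum, total = 37+25 = 62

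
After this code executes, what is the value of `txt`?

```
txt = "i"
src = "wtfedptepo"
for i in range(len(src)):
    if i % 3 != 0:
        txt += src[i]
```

i=0: skip
i=1: add 't' → 'it'
i=2: add 'f' → 'itf'
i=3: skip
i=4: add 'd' → 'itfd'
i=5: add 'p' → 'itfdp'
i=6: skip
i=7: add 'e' → 'itfdpe'
i=8: add 'p' → 'itfdpep'
i=9: skip

'itfdpep'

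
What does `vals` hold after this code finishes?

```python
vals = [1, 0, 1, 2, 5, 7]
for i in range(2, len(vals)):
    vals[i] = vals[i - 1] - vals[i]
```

i=2: vals[2] = 0-1 = -1 → [1, 0, -1, 2, 5, 7]
i=3: vals[3] = (-1)-2 = -3 → [1, 0, -1, -3, 5, 7]
i=4: vals[4] = (-3)-5 = -8 → [1, 0, -1, -3, -8, 7]
i=5: vals[5] = (-8)-7 = -15 → [1, 0, -1, -3, -8, -15]

[1, 0, -1, -3, -8, -15]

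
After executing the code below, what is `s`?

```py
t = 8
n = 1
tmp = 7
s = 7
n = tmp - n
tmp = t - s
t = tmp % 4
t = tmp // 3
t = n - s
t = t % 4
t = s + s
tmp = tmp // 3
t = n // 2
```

n = 7-1 = 6
tmp = 8-7 = 1
t = 1%4 = 1
t = 1//3 = 0
t = 6-7 = -1
t = (-1)%4 = 3
t = 7+7 = 14
tmp = 1//3 = 0
t = 6//2 = 3

7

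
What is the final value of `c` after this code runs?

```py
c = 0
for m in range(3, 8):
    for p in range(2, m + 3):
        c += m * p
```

m=3,p=2: c = 0+6 = 6
m=3,p=3: c = 6+9 = 15
m=3,p=4: c = 15+12 = 27
m=3,p=5: c = 27+15 = 42
m=4,p=2: c = 42+8 = 50
m=4,p=3: c = 50+12 = 62
m=4,p=4: c = 62+16 = 78
m=4,p=5: c = 78+20 = 98
m=4,p=6: c = 98+24 = 122
m=5,p=2: c = 122+10 = 132
m=5,p=3: c = 132+15 = 147
m=5,p=4: c = 147+20 = 167
m=5,p=5: c = 167+25 = 192
m=5,p=6: c = 192+30 = 222
m=5,p=7: c = 222+35 = 257
m=6,p=2: c = 257+12 = 269
m=6,p=3: c = 269+18 = 287
m=6,p=4: c = 287+24 = 311
m=6,p=5: c = 311+30 = 341
m=6,p=6: c = 341+36 = 377
m=6,p=7: c = 377+42 = 419
m=6,p=8: c = 419+48 = 467
m=7,p=2: c = 467+14 = 481
m=7,p=3: c = 481+21 = 502
m=7,p=4: c = 502+28 = 530
m=7,p=5: c = 530+35 = 565
m=7,p=6: c = 565+42 = 607
m=7,p=7: c = 607+49 = 656
m=7,p=8: c = 656+56 = 712
m=7,p=9: c = 712+63 = 775

775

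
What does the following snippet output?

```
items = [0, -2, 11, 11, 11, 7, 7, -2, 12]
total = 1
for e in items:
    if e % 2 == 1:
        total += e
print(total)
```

48

e=0: not odd
e=-2: not odd
e=11: odd, total = 1+11 = 12
e=11: odd, total = 12+11 = 23
e=11: odd, total = 23+11 = 34
e=7: odd, total = 34+7 = 41
e=7: odd, total = 41+7 = 48
e=-2: not odd
e=12: not odd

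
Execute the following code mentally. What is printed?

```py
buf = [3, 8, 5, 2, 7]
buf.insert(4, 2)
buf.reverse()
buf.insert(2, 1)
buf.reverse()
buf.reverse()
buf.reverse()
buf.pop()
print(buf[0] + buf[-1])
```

insert 2 at 4 → [3, 8, 5, 2, 2, 7]
reverse → [7, 2, 2, 5, 8, 3]
insert 1 at 2 → [7, 2, 1, 2, 5, 8, 3]
reverse → [3, 8, 5, 2, 1, 2, 7]
reverse → [7, 2, 1, 2, 5, 8, 3]
reverse → [3, 8, 5, 2, 1, 2, 7]
pop() removes 7 → [3, 8, 5, 2, 1, 2]
buf[0]+buf[-1] = 3+2 = 5

5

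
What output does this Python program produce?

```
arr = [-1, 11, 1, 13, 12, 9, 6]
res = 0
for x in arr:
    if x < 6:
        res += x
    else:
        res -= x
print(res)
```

-51

x=-1: <6, res = 0+(-1) = -1
x=11: not <6, res = (-1)-11 = -12
x=1: <6, res = (-12)+1 = -11
x=13: not <6, res = (-11)-13 = -24
x=12: not <6, res = (-24)-12 = -36
x=9: not <6, res = (-36)-9 = -45
x=6: not <6, res = (-45)-6 = -51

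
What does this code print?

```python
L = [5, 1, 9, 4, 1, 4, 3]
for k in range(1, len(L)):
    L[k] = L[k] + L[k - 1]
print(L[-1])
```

k=1: L[1] = 1+5 = 6 → [5, 6, 9, 4, 1, 4, 3]
k=2: L[2] = 9+6 = 15 → [5, 6, 15, 4, 1, 4, 3]
k=3: L[3] = 4+15 = 19 → [5, 6, 15, 19, 1, 4, 3]
k=4: L[4] = 1+19 = 20 → [5, 6, 15, 19, 20, 4, 3]
k=5: L[5] = 4+20 = 24 → [5, 6, 15, 19, 20, 24, 3]
k=6: L[6] = 3+24 = 27 → [5, 6, 15, 19, 20, 24, 27]

27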